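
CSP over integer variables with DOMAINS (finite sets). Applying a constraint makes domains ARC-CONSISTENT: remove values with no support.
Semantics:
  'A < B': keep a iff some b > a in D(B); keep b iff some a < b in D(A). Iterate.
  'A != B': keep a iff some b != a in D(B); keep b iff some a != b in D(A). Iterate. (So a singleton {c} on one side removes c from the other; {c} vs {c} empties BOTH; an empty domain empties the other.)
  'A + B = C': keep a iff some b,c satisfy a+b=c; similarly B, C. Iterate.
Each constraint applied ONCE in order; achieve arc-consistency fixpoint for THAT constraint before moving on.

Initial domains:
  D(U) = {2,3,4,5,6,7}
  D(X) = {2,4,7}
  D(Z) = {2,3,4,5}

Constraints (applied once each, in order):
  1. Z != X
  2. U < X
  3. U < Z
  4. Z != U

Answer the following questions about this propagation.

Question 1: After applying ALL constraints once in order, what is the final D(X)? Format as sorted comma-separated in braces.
Constraint 1 (Z != X) on D(Z)={2,3,4,5} D(X)={2,4,7}: no change
Constraint 2 (U < X) on D(U)={2,3,4,5,6,7} D(X)={2,4,7}: U {2,3,4,5,6,7}->{2,3,4,5,6}; X {2,4,7}->{4,7}
Constraint 3 (U < Z) on D(U)={2,3,4,5,6} D(Z)={2,3,4,5}: U {2,3,4,5,6}->{2,3,4}; Z {2,3,4,5}->{3,4,5}
Constraint 4 (Z != U) on D(Z)={3,4,5} D(U)={2,3,4}: no change
So after all 4 constraints: D(X) = {4,7}

Answer: {4,7}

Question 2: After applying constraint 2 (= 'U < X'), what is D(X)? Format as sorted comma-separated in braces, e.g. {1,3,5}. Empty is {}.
Answer: {4,7}

Derivation:
Constraint 1 (Z != X) on D(Z)={2,3,4,5} D(X)={2,4,7}: no change
Constraint 2 (U < X) on D(U)={2,3,4,5,6,7} D(X)={2,4,7}: U {2,3,4,5,6,7}->{2,3,4,5,6}; X {2,4,7}->{4,7}
So after constraint 2: D(X) = {4,7}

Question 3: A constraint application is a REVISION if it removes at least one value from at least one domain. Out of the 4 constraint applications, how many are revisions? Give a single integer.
Answer: 2

Derivation:
Constraint 1 (Z != X) on D(Z)={2,3,4,5} D(X)={2,4,7}: no change => not a revision
Constraint 2 (U < X) on D(U)={2,3,4,5,6,7} D(X)={2,4,7}: U {2,3,4,5,6,7}->{2,3,4,5,6}; X {2,4,7}->{4,7} => REVISION
Constraint 3 (U < Z) on D(U)={2,3,4,5,6} D(Z)={2,3,4,5}: U {2,3,4,5,6}->{2,3,4}; Z {2,3,4,5}->{3,4,5} => REVISION
Constraint 4 (Z != U) on D(Z)={3,4,5} D(U)={2,3,4}: no change => not a revision
Total revisions = 2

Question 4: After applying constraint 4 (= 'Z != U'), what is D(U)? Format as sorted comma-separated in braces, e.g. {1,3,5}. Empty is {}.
Answer: {2,3,4}

Derivation:
Constraint 1 (Z != X) on D(Z)={2,3,4,5} D(X)={2,4,7}: no change
Constraint 2 (U < X) on D(U)={2,3,4,5,6,7} D(X)={2,4,7}: U {2,3,4,5,6,7}->{2,3,4,5,6}; X {2,4,7}->{4,7}
Constraint 3 (U < Z) on D(U)={2,3,4,5,6} D(Z)={2,3,4,5}: U {2,3,4,5,6}->{2,3,4}; Z {2,3,4,5}->{3,4,5}
Constraint 4 (Z != U) on D(Z)={3,4,5} D(U)={2,3,4}: no change
So after constraint 4: D(U) = {2,3,4}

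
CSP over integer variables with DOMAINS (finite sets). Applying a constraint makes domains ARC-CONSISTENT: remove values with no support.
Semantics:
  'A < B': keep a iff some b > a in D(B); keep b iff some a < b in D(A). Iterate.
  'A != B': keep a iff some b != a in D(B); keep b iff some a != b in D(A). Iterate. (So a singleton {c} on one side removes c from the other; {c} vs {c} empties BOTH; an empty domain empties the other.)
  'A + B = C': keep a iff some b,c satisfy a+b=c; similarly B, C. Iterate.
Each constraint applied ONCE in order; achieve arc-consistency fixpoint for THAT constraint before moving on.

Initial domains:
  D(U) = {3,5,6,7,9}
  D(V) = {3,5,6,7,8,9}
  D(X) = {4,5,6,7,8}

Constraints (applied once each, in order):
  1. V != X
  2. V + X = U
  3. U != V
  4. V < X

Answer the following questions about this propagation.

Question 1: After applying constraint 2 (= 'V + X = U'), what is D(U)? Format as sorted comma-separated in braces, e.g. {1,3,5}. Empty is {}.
Constraint 1 (V != X) on D(V)={3,5,6,7,8,9} D(X)={4,5,6,7,8}: no change
Constraint 2 (V + X = U) on D(V)={3,5,6,7,8,9} D(X)={4,5,6,7,8} D(U)={3,5,6,7,9}: V {3,5,6,7,8,9}->{3,5}; X {4,5,6,7,8}->{4,6}; U {3,5,6,7,9}->{7,9}
So after constraint 2: D(U) = {7,9}

Answer: {7,9}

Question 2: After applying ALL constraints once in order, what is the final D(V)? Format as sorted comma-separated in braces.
Answer: {3,5}

Derivation:
Constraint 1 (V != X) on D(V)={3,5,6,7,8,9} D(X)={4,5,6,7,8}: no change
Constraint 2 (V + X = U) on D(V)={3,5,6,7,8,9} D(X)={4,5,6,7,8} D(U)={3,5,6,7,9}: V {3,5,6,7,8,9}->{3,5}; X {4,5,6,7,8}->{4,6}; U {3,5,6,7,9}->{7,9}
Constraint 3 (U != V) on D(U)={7,9} D(V)={3,5}: no change
Constraint 4 (V < X) on D(V)={3,5} D(X)={4,6}: no change
So after all 4 constraints: D(V) = {3,5}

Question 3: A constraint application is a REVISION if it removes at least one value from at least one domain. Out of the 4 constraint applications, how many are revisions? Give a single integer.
Constraint 1 (V != X) on D(V)={3,5,6,7,8,9} D(X)={4,5,6,7,8}: no change => not a revision
Constraint 2 (V + X = U) on D(V)={3,5,6,7,8,9} D(X)={4,5,6,7,8} D(U)={3,5,6,7,9}: V {3,5,6,7,8,9}->{3,5}; X {4,5,6,7,8}->{4,6}; U {3,5,6,7,9}->{7,9} => REVISION
Constraint 3 (U != V) on D(U)={7,9} D(V)={3,5}: no change => not a revision
Constraint 4 (V < X) on D(V)={3,5} D(X)={4,6}: no change => not a revision
Total revisions = 1

Answer: 1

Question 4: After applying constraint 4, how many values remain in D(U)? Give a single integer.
Answer: 2

Derivation:
Constraint 1 (V != X) on D(V)={3,5,6,7,8,9} D(X)={4,5,6,7,8}: no change
Constraint 2 (V + X = U) on D(V)={3,5,6,7,8,9} D(X)={4,5,6,7,8} D(U)={3,5,6,7,9}: V {3,5,6,7,8,9}->{3,5}; X {4,5,6,7,8}->{4,6}; U {3,5,6,7,9}->{7,9}
Constraint 3 (U != V) on D(U)={7,9} D(V)={3,5}: no change
Constraint 4 (V < X) on D(V)={3,5} D(X)={4,6}: no change
So after constraint 4: D(U)={7,9}, size = 2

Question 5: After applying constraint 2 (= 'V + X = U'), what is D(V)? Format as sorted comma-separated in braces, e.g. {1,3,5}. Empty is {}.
Answer: {3,5}

Derivation:
Constraint 1 (V != X) on D(V)={3,5,6,7,8,9} D(X)={4,5,6,7,8}: no change
Constraint 2 (V + X = U) on D(V)={3,5,6,7,8,9} D(X)={4,5,6,7,8} D(U)={3,5,6,7,9}: V {3,5,6,7,8,9}->{3,5}; X {4,5,6,7,8}->{4,6}; U {3,5,6,7,9}->{7,9}
So after constraint 2: D(V) = {3,5}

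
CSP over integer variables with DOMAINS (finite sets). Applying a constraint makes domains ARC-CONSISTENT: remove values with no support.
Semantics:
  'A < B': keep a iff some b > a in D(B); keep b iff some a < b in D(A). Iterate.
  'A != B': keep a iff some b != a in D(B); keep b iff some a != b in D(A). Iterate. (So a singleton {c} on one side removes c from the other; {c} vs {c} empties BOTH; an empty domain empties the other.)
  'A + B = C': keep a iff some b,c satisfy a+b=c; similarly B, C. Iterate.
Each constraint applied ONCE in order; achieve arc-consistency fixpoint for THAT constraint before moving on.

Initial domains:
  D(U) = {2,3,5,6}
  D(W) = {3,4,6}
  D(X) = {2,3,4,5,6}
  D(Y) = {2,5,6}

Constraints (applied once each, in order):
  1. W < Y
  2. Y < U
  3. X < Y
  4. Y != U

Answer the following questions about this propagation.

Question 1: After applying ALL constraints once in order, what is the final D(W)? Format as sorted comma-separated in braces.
Answer: {3,4}

Derivation:
Constraint 1 (W < Y) on D(W)={3,4,6} D(Y)={2,5,6}: W {3,4,6}->{3,4}; Y {2,5,6}->{5,6}
Constraint 2 (Y < U) on D(Y)={5,6} D(U)={2,3,5,6}: Y {5,6}->{5}; U {2,3,5,6}->{6}
Constraint 3 (X < Y) on D(X)={2,3,4,5,6} D(Y)={5}: X {2,3,4,5,6}->{2,3,4}
Constraint 4 (Y != U) on D(Y)={5} D(U)={6}: no change
So after all 4 constraints: D(W) = {3,4}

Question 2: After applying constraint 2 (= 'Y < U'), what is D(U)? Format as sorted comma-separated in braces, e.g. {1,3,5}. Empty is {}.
Answer: {6}

Derivation:
Constraint 1 (W < Y) on D(W)={3,4,6} D(Y)={2,5,6}: W {3,4,6}->{3,4}; Y {2,5,6}->{5,6}
Constraint 2 (Y < U) on D(Y)={5,6} D(U)={2,3,5,6}: Y {5,6}->{5}; U {2,3,5,6}->{6}
So after constraint 2: D(U) = {6}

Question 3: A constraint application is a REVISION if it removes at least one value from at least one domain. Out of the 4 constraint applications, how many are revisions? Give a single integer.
Answer: 3

Derivation:
Constraint 1 (W < Y) on D(W)={3,4,6} D(Y)={2,5,6}: W {3,4,6}->{3,4}; Y {2,5,6}->{5,6} => REVISION
Constraint 2 (Y < U) on D(Y)={5,6} D(U)={2,3,5,6}: Y {5,6}->{5}; U {2,3,5,6}->{6} => REVISION
Constraint 3 (X < Y) on D(X)={2,3,4,5,6} D(Y)={5}: X {2,3,4,5,6}->{2,3,4} => REVISION
Constraint 4 (Y != U) on D(Y)={5} D(U)={6}: no change => not a revision
Total revisions = 3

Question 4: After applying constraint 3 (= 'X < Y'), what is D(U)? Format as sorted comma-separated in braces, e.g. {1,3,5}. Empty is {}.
Constraint 1 (W < Y) on D(W)={3,4,6} D(Y)={2,5,6}: W {3,4,6}->{3,4}; Y {2,5,6}->{5,6}
Constraint 2 (Y < U) on D(Y)={5,6} D(U)={2,3,5,6}: Y {5,6}->{5}; U {2,3,5,6}->{6}
Constraint 3 (X < Y) on D(X)={2,3,4,5,6} D(Y)={5}: X {2,3,4,5,6}->{2,3,4}
So after constraint 3: D(U) = {6}

Answer: {6}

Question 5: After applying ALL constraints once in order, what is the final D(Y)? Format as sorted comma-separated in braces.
Answer: {5}

Derivation:
Constraint 1 (W < Y) on D(W)={3,4,6} D(Y)={2,5,6}: W {3,4,6}->{3,4}; Y {2,5,6}->{5,6}
Constraint 2 (Y < U) on D(Y)={5,6} D(U)={2,3,5,6}: Y {5,6}->{5}; U {2,3,5,6}->{6}
Constraint 3 (X < Y) on D(X)={2,3,4,5,6} D(Y)={5}: X {2,3,4,5,6}->{2,3,4}
Constraint 4 (Y != U) on D(Y)={5} D(U)={6}: no change
So after all 4 constraints: D(Y) = {5}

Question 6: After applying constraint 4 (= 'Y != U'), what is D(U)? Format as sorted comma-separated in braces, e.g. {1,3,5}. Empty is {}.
Answer: {6}

Derivation:
Constraint 1 (W < Y) on D(W)={3,4,6} D(Y)={2,5,6}: W {3,4,6}->{3,4}; Y {2,5,6}->{5,6}
Constraint 2 (Y < U) on D(Y)={5,6} D(U)={2,3,5,6}: Y {5,6}->{5}; U {2,3,5,6}->{6}
Constraint 3 (X < Y) on D(X)={2,3,4,5,6} D(Y)={5}: X {2,3,4,5,6}->{2,3,4}
Constraint 4 (Y != U) on D(Y)={5} D(U)={6}: no change
So after constraint 4: D(U) = {6}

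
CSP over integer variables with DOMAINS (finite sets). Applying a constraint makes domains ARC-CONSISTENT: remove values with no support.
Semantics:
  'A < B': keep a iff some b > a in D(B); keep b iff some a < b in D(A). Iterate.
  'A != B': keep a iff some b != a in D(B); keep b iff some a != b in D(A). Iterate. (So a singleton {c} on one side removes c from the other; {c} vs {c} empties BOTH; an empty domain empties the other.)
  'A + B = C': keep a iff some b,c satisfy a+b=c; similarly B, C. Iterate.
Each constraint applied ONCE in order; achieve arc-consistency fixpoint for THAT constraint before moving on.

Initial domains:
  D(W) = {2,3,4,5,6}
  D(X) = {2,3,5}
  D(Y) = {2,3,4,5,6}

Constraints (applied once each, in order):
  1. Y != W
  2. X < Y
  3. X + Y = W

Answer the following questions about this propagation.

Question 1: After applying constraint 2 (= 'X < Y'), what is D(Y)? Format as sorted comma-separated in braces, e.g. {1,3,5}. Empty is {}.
Constraint 1 (Y != W) on D(Y)={2,3,4,5,6} D(W)={2,3,4,5,6}: no change
Constraint 2 (X < Y) on D(X)={2,3,5} D(Y)={2,3,4,5,6}: Y {2,3,4,5,6}->{3,4,5,6}
So after constraint 2: D(Y) = {3,4,5,6}

Answer: {3,4,5,6}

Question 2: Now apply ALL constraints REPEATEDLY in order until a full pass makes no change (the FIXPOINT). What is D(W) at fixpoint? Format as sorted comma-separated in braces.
pass 0 (initial): D(W)={2,3,4,5,6}
pass 1: W {2,3,4,5,6}->{5,6}; X {2,3,5}->{2,3}; Y {2,3,4,5,6}->{3,4}
pass 2: no change
Fixpoint after 2 passes: D(W) = {5,6}

Answer: {5,6}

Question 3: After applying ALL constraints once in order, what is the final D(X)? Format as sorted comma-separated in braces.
Constraint 1 (Y != W) on D(Y)={2,3,4,5,6} D(W)={2,3,4,5,6}: no change
Constraint 2 (X < Y) on D(X)={2,3,5} D(Y)={2,3,4,5,6}: Y {2,3,4,5,6}->{3,4,5,6}
Constraint 3 (X + Y = W) on D(X)={2,3,5} D(Y)={3,4,5,6} D(W)={2,3,4,5,6}: X {2,3,5}->{2,3}; Y {3,4,5,6}->{3,4}; W {2,3,4,5,6}->{5,6}
So after all 3 constraints: D(X) = {2,3}

Answer: {2,3}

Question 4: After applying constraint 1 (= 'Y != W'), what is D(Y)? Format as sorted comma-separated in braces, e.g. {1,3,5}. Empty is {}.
Answer: {2,3,4,5,6}

Derivation:
Constraint 1 (Y != W) on D(Y)={2,3,4,5,6} D(W)={2,3,4,5,6}: no change
So after constraint 1: D(Y) = {2,3,4,5,6}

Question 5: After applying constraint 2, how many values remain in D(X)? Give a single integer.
Constraint 1 (Y != W) on D(Y)={2,3,4,5,6} D(W)={2,3,4,5,6}: no change
Constraint 2 (X < Y) on D(X)={2,3,5} D(Y)={2,3,4,5,6}: Y {2,3,4,5,6}->{3,4,5,6}
So after constraint 2: D(X)={2,3,5}, size = 3

Answer: 3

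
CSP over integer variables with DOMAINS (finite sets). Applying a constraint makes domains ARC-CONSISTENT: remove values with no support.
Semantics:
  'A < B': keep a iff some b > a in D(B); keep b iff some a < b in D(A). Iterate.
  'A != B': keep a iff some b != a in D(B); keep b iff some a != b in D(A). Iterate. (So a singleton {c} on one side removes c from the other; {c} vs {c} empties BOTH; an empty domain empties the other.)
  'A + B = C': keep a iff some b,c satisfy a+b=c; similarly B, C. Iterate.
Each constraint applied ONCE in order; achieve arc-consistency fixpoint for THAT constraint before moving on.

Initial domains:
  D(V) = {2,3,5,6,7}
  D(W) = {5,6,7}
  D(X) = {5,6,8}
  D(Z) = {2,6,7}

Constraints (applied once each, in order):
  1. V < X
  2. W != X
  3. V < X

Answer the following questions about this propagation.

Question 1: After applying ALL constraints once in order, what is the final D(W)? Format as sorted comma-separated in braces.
Answer: {5,6,7}

Derivation:
Constraint 1 (V < X) on D(V)={2,3,5,6,7} D(X)={5,6,8}: no change
Constraint 2 (W != X) on D(W)={5,6,7} D(X)={5,6,8}: no change
Constraint 3 (V < X) on D(V)={2,3,5,6,7} D(X)={5,6,8}: no change
So after all 3 constraints: D(W) = {5,6,7}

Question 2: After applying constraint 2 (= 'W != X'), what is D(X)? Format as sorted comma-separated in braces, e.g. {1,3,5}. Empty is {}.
Answer: {5,6,8}

Derivation:
Constraint 1 (V < X) on D(V)={2,3,5,6,7} D(X)={5,6,8}: no change
Constraint 2 (W != X) on D(W)={5,6,7} D(X)={5,6,8}: no change
So after constraint 2: D(X) = {5,6,8}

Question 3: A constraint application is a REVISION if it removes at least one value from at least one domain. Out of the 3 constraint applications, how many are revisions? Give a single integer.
Constraint 1 (V < X) on D(V)={2,3,5,6,7} D(X)={5,6,8}: no change => not a revision
Constraint 2 (W != X) on D(W)={5,6,7} D(X)={5,6,8}: no change => not a revision
Constraint 3 (V < X) on D(V)={2,3,5,6,7} D(X)={5,6,8}: no change => not a revision
Total revisions = 0

Answer: 0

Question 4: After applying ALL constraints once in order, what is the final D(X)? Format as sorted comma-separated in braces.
Constraint 1 (V < X) on D(V)={2,3,5,6,7} D(X)={5,6,8}: no change
Constraint 2 (W != X) on D(W)={5,6,7} D(X)={5,6,8}: no change
Constraint 3 (V < X) on D(V)={2,3,5,6,7} D(X)={5,6,8}: no change
So after all 3 constraints: D(X) = {5,6,8}

Answer: {5,6,8}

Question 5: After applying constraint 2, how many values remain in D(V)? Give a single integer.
Answer: 5

Derivation:
Constraint 1 (V < X) on D(V)={2,3,5,6,7} D(X)={5,6,8}: no change
Constraint 2 (W != X) on D(W)={5,6,7} D(X)={5,6,8}: no change
So after constraint 2: D(V)={2,3,5,6,7}, size = 5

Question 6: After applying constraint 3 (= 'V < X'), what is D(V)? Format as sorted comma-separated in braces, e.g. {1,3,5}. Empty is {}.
Constraint 1 (V < X) on D(V)={2,3,5,6,7} D(X)={5,6,8}: no change
Constraint 2 (W != X) on D(W)={5,6,7} D(X)={5,6,8}: no change
Constraint 3 (V < X) on D(V)={2,3,5,6,7} D(X)={5,6,8}: no change
So after constraint 3: D(V) = {2,3,5,6,7}

Answer: {2,3,5,6,7}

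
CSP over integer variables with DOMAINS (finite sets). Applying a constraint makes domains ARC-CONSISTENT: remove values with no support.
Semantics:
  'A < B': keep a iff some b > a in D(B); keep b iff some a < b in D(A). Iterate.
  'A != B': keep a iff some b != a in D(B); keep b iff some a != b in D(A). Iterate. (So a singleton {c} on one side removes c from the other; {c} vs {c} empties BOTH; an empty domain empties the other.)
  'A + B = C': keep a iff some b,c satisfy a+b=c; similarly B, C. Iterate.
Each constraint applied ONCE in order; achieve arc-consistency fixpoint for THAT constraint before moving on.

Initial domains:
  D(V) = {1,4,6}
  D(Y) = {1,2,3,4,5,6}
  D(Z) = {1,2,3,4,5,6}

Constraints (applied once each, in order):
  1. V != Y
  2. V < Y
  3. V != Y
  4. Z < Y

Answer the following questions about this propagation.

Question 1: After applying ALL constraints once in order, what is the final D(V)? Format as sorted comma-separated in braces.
Constraint 1 (V != Y) on D(V)={1,4,6} D(Y)={1,2,3,4,5,6}: no change
Constraint 2 (V < Y) on D(V)={1,4,6} D(Y)={1,2,3,4,5,6}: V {1,4,6}->{1,4}; Y {1,2,3,4,5,6}->{2,3,4,5,6}
Constraint 3 (V != Y) on D(V)={1,4} D(Y)={2,3,4,5,6}: no change
Constraint 4 (Z < Y) on D(Z)={1,2,3,4,5,6} D(Y)={2,3,4,5,6}: Z {1,2,3,4,5,6}->{1,2,3,4,5}
So after all 4 constraints: D(V) = {1,4}

Answer: {1,4}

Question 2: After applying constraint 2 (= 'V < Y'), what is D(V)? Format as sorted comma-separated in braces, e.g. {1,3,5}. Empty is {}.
Constraint 1 (V != Y) on D(V)={1,4,6} D(Y)={1,2,3,4,5,6}: no change
Constraint 2 (V < Y) on D(V)={1,4,6} D(Y)={1,2,3,4,5,6}: V {1,4,6}->{1,4}; Y {1,2,3,4,5,6}->{2,3,4,5,6}
So after constraint 2: D(V) = {1,4}

Answer: {1,4}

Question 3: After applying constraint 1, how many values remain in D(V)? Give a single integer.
Constraint 1 (V != Y) on D(V)={1,4,6} D(Y)={1,2,3,4,5,6}: no change
So after constraint 1: D(V)={1,4,6}, size = 3

Answer: 3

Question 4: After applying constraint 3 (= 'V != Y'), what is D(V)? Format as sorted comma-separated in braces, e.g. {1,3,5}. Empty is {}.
Answer: {1,4}

Derivation:
Constraint 1 (V != Y) on D(V)={1,4,6} D(Y)={1,2,3,4,5,6}: no change
Constraint 2 (V < Y) on D(V)={1,4,6} D(Y)={1,2,3,4,5,6}: V {1,4,6}->{1,4}; Y {1,2,3,4,5,6}->{2,3,4,5,6}
Constraint 3 (V != Y) on D(V)={1,4} D(Y)={2,3,4,5,6}: no change
So after constraint 3: D(V) = {1,4}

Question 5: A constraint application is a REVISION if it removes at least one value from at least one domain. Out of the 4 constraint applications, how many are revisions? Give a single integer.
Constraint 1 (V != Y) on D(V)={1,4,6} D(Y)={1,2,3,4,5,6}: no change => not a revision
Constraint 2 (V < Y) on D(V)={1,4,6} D(Y)={1,2,3,4,5,6}: V {1,4,6}->{1,4}; Y {1,2,3,4,5,6}->{2,3,4,5,6} => REVISION
Constraint 3 (V != Y) on D(V)={1,4} D(Y)={2,3,4,5,6}: no change => not a revision
Constraint 4 (Z < Y) on D(Z)={1,2,3,4,5,6} D(Y)={2,3,4,5,6}: Z {1,2,3,4,5,6}->{1,2,3,4,5} => REVISION
Total revisions = 2

Answer: 2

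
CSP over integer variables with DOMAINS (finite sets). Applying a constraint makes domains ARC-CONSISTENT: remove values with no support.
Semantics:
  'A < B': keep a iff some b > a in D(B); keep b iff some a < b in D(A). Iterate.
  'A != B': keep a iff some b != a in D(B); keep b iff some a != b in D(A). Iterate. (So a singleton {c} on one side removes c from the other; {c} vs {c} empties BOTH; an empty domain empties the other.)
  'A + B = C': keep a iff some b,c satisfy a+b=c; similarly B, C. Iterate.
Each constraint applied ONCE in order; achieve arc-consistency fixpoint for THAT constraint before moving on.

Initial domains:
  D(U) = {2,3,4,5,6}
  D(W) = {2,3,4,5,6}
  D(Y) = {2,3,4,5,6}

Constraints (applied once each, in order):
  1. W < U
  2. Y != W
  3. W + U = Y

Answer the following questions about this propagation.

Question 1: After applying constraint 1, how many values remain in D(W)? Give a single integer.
Answer: 4

Derivation:
Constraint 1 (W < U) on D(W)={2,3,4,5,6} D(U)={2,3,4,5,6}: W {2,3,4,5,6}->{2,3,4,5}; U {2,3,4,5,6}->{3,4,5,6}
So after constraint 1: D(W)={2,3,4,5}, size = 4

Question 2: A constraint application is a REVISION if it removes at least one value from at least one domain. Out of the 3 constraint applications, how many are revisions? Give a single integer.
Answer: 2

Derivation:
Constraint 1 (W < U) on D(W)={2,3,4,5,6} D(U)={2,3,4,5,6}: W {2,3,4,5,6}->{2,3,4,5}; U {2,3,4,5,6}->{3,4,5,6} => REVISION
Constraint 2 (Y != W) on D(Y)={2,3,4,5,6} D(W)={2,3,4,5}: no change => not a revision
Constraint 3 (W + U = Y) on D(W)={2,3,4,5} D(U)={3,4,5,6} D(Y)={2,3,4,5,6}: W {2,3,4,5}->{2,3}; U {3,4,5,6}->{3,4}; Y {2,3,4,5,6}->{5,6} => REVISION
Total revisions = 2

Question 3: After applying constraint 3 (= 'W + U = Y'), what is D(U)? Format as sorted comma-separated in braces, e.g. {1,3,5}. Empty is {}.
Constraint 1 (W < U) on D(W)={2,3,4,5,6} D(U)={2,3,4,5,6}: W {2,3,4,5,6}->{2,3,4,5}; U {2,3,4,5,6}->{3,4,5,6}
Constraint 2 (Y != W) on D(Y)={2,3,4,5,6} D(W)={2,3,4,5}: no change
Constraint 3 (W + U = Y) on D(W)={2,3,4,5} D(U)={3,4,5,6} D(Y)={2,3,4,5,6}: W {2,3,4,5}->{2,3}; U {3,4,5,6}->{3,4}; Y {2,3,4,5,6}->{5,6}
So after constraint 3: D(U) = {3,4}

Answer: {3,4}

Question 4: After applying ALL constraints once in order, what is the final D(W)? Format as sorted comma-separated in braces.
Constraint 1 (W < U) on D(W)={2,3,4,5,6} D(U)={2,3,4,5,6}: W {2,3,4,5,6}->{2,3,4,5}; U {2,3,4,5,6}->{3,4,5,6}
Constraint 2 (Y != W) on D(Y)={2,3,4,5,6} D(W)={2,3,4,5}: no change
Constraint 3 (W + U = Y) on D(W)={2,3,4,5} D(U)={3,4,5,6} D(Y)={2,3,4,5,6}: W {2,3,4,5}->{2,3}; U {3,4,5,6}->{3,4}; Y {2,3,4,5,6}->{5,6}
So after all 3 constraints: D(W) = {2,3}

Answer: {2,3}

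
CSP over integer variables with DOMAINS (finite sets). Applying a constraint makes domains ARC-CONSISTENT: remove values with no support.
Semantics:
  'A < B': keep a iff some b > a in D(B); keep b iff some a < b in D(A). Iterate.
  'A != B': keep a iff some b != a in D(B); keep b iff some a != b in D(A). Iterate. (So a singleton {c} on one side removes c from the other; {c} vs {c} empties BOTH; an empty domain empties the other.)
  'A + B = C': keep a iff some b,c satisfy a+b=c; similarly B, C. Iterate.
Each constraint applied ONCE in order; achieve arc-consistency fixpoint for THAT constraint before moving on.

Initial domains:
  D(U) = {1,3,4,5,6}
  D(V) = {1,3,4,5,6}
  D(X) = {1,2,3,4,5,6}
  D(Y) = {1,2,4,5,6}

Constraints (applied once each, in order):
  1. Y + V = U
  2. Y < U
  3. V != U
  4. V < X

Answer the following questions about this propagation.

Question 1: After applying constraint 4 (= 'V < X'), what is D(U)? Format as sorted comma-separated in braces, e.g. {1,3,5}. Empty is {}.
Answer: {3,4,5,6}

Derivation:
Constraint 1 (Y + V = U) on D(Y)={1,2,4,5,6} D(V)={1,3,4,5,6} D(U)={1,3,4,5,6}: Y {1,2,4,5,6}->{1,2,4,5}; V {1,3,4,5,6}->{1,3,4,5}; U {1,3,4,5,6}->{3,4,5,6}
Constraint 2 (Y < U) on D(Y)={1,2,4,5} D(U)={3,4,5,6}: no change
Constraint 3 (V != U) on D(V)={1,3,4,5} D(U)={3,4,5,6}: no change
Constraint 4 (V < X) on D(V)={1,3,4,5} D(X)={1,2,3,4,5,6}: X {1,2,3,4,5,6}->{2,3,4,5,6}
So after constraint 4: D(U) = {3,4,5,6}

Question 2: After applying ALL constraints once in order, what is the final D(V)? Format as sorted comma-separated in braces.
Constraint 1 (Y + V = U) on D(Y)={1,2,4,5,6} D(V)={1,3,4,5,6} D(U)={1,3,4,5,6}: Y {1,2,4,5,6}->{1,2,4,5}; V {1,3,4,5,6}->{1,3,4,5}; U {1,3,4,5,6}->{3,4,5,6}
Constraint 2 (Y < U) on D(Y)={1,2,4,5} D(U)={3,4,5,6}: no change
Constraint 3 (V != U) on D(V)={1,3,4,5} D(U)={3,4,5,6}: no change
Constraint 4 (V < X) on D(V)={1,3,4,5} D(X)={1,2,3,4,5,6}: X {1,2,3,4,5,6}->{2,3,4,5,6}
So after all 4 constraints: D(V) = {1,3,4,5}

Answer: {1,3,4,5}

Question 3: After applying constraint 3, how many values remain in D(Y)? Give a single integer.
Constraint 1 (Y + V = U) on D(Y)={1,2,4,5,6} D(V)={1,3,4,5,6} D(U)={1,3,4,5,6}: Y {1,2,4,5,6}->{1,2,4,5}; V {1,3,4,5,6}->{1,3,4,5}; U {1,3,4,5,6}->{3,4,5,6}
Constraint 2 (Y < U) on D(Y)={1,2,4,5} D(U)={3,4,5,6}: no change
Constraint 3 (V != U) on D(V)={1,3,4,5} D(U)={3,4,5,6}: no change
So after constraint 3: D(Y)={1,2,4,5}, size = 4

Answer: 4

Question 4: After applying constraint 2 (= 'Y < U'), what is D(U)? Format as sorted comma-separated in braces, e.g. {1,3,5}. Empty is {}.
Constraint 1 (Y + V = U) on D(Y)={1,2,4,5,6} D(V)={1,3,4,5,6} D(U)={1,3,4,5,6}: Y {1,2,4,5,6}->{1,2,4,5}; V {1,3,4,5,6}->{1,3,4,5}; U {1,3,4,5,6}->{3,4,5,6}
Constraint 2 (Y < U) on D(Y)={1,2,4,5} D(U)={3,4,5,6}: no change
So after constraint 2: D(U) = {3,4,5,6}

Answer: {3,4,5,6}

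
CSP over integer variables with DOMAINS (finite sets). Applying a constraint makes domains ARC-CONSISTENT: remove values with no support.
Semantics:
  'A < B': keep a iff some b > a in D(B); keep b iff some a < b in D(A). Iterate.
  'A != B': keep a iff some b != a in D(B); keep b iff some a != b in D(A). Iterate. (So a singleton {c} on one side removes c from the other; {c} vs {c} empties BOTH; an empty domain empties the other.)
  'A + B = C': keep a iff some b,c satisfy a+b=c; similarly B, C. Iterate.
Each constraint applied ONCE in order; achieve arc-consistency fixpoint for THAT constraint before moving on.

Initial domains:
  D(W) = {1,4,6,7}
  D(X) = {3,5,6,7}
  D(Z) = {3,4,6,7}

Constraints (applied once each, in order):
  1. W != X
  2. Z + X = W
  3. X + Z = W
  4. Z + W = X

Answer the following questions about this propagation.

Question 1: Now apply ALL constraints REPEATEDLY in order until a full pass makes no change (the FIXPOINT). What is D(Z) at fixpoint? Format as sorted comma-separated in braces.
pass 0 (initial): D(Z)={3,4,6,7}
pass 1: W {1,4,6,7}->{}; X {3,5,6,7}->{}; Z {3,4,6,7}->{}
pass 2: no change
Fixpoint after 2 passes: D(Z) = {}

Answer: {}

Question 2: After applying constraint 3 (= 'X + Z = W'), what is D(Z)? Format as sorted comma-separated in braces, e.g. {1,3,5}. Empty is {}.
Answer: {3,4}

Derivation:
Constraint 1 (W != X) on D(W)={1,4,6,7} D(X)={3,5,6,7}: no change
Constraint 2 (Z + X = W) on D(Z)={3,4,6,7} D(X)={3,5,6,7} D(W)={1,4,6,7}: Z {3,4,6,7}->{3,4}; X {3,5,6,7}->{3}; W {1,4,6,7}->{6,7}
Constraint 3 (X + Z = W) on D(X)={3} D(Z)={3,4} D(W)={6,7}: no change
So after constraint 3: D(Z) = {3,4}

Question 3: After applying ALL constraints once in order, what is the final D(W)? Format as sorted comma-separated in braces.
Constraint 1 (W != X) on D(W)={1,4,6,7} D(X)={3,5,6,7}: no change
Constraint 2 (Z + X = W) on D(Z)={3,4,6,7} D(X)={3,5,6,7} D(W)={1,4,6,7}: Z {3,4,6,7}->{3,4}; X {3,5,6,7}->{3}; W {1,4,6,7}->{6,7}
Constraint 3 (X + Z = W) on D(X)={3} D(Z)={3,4} D(W)={6,7}: no change
Constraint 4 (Z + W = X) on D(Z)={3,4} D(W)={6,7} D(X)={3}: Z {3,4}->{}; W {6,7}->{}; X {3}->{}
So after all 4 constraints: D(W) = {}

Answer: {}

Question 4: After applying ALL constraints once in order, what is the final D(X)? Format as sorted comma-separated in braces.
Answer: {}

Derivation:
Constraint 1 (W != X) on D(W)={1,4,6,7} D(X)={3,5,6,7}: no change
Constraint 2 (Z + X = W) on D(Z)={3,4,6,7} D(X)={3,5,6,7} D(W)={1,4,6,7}: Z {3,4,6,7}->{3,4}; X {3,5,6,7}->{3}; W {1,4,6,7}->{6,7}
Constraint 3 (X + Z = W) on D(X)={3} D(Z)={3,4} D(W)={6,7}: no change
Constraint 4 (Z + W = X) on D(Z)={3,4} D(W)={6,7} D(X)={3}: Z {3,4}->{}; W {6,7}->{}; X {3}->{}
So after all 4 constraints: D(X) = {}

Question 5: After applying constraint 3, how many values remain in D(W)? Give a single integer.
Constraint 1 (W != X) on D(W)={1,4,6,7} D(X)={3,5,6,7}: no change
Constraint 2 (Z + X = W) on D(Z)={3,4,6,7} D(X)={3,5,6,7} D(W)={1,4,6,7}: Z {3,4,6,7}->{3,4}; X {3,5,6,7}->{3}; W {1,4,6,7}->{6,7}
Constraint 3 (X + Z = W) on D(X)={3} D(Z)={3,4} D(W)={6,7}: no change
So after constraint 3: D(W)={6,7}, size = 2

Answer: 2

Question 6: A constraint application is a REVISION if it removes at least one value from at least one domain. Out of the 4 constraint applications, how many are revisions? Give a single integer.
Constraint 1 (W != X) on D(W)={1,4,6,7} D(X)={3,5,6,7}: no change => not a revision
Constraint 2 (Z + X = W) on D(Z)={3,4,6,7} D(X)={3,5,6,7} D(W)={1,4,6,7}: Z {3,4,6,7}->{3,4}; X {3,5,6,7}->{3}; W {1,4,6,7}->{6,7} => REVISION
Constraint 3 (X + Z = W) on D(X)={3} D(Z)={3,4} D(W)={6,7}: no change => not a revision
Constraint 4 (Z + W = X) on D(Z)={3,4} D(W)={6,7} D(X)={3}: Z {3,4}->{}; W {6,7}->{}; X {3}->{} => REVISION
Total revisions = 2

Answer: 2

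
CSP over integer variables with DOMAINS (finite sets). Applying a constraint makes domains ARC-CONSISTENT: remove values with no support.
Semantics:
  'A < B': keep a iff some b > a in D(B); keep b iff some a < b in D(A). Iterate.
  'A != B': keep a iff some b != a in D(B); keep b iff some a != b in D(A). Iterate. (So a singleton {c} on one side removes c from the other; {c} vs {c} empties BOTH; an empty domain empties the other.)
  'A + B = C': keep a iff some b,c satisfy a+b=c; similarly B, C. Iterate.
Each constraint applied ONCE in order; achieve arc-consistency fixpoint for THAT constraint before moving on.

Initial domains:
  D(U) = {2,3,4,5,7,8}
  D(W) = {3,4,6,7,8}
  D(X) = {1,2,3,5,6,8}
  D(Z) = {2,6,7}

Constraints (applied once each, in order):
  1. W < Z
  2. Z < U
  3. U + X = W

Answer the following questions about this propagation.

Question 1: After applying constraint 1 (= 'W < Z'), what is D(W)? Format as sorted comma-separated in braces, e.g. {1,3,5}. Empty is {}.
Answer: {3,4,6}

Derivation:
Constraint 1 (W < Z) on D(W)={3,4,6,7,8} D(Z)={2,6,7}: W {3,4,6,7,8}->{3,4,6}; Z {2,6,7}->{6,7}
So after constraint 1: D(W) = {3,4,6}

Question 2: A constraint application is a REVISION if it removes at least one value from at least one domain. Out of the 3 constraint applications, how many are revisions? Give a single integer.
Constraint 1 (W < Z) on D(W)={3,4,6,7,8} D(Z)={2,6,7}: W {3,4,6,7,8}->{3,4,6}; Z {2,6,7}->{6,7} => REVISION
Constraint 2 (Z < U) on D(Z)={6,7} D(U)={2,3,4,5,7,8}: U {2,3,4,5,7,8}->{7,8} => REVISION
Constraint 3 (U + X = W) on D(U)={7,8} D(X)={1,2,3,5,6,8} D(W)={3,4,6}: U {7,8}->{}; X {1,2,3,5,6,8}->{}; W {3,4,6}->{} => REVISION
Total revisions = 3

Answer: 3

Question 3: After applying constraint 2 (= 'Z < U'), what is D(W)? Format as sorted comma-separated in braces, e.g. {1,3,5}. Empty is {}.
Answer: {3,4,6}

Derivation:
Constraint 1 (W < Z) on D(W)={3,4,6,7,8} D(Z)={2,6,7}: W {3,4,6,7,8}->{3,4,6}; Z {2,6,7}->{6,7}
Constraint 2 (Z < U) on D(Z)={6,7} D(U)={2,3,4,5,7,8}: U {2,3,4,5,7,8}->{7,8}
So after constraint 2: D(W) = {3,4,6}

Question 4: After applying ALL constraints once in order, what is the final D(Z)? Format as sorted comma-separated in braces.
Answer: {6,7}

Derivation:
Constraint 1 (W < Z) on D(W)={3,4,6,7,8} D(Z)={2,6,7}: W {3,4,6,7,8}->{3,4,6}; Z {2,6,7}->{6,7}
Constraint 2 (Z < U) on D(Z)={6,7} D(U)={2,3,4,5,7,8}: U {2,3,4,5,7,8}->{7,8}
Constraint 3 (U + X = W) on D(U)={7,8} D(X)={1,2,3,5,6,8} D(W)={3,4,6}: U {7,8}->{}; X {1,2,3,5,6,8}->{}; W {3,4,6}->{}
So after all 3 constraints: D(Z) = {6,7}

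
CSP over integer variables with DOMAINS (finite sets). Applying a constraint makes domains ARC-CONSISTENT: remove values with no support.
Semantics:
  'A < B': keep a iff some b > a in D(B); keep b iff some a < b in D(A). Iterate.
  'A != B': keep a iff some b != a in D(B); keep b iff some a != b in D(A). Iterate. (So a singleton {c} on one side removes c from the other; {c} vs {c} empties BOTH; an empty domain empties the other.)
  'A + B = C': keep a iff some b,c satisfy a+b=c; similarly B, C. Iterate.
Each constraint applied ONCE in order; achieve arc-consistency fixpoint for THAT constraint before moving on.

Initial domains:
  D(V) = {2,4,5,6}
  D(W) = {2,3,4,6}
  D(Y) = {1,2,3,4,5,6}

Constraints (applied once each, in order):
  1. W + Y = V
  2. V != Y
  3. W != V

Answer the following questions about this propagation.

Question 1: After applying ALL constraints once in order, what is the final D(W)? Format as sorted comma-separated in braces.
Constraint 1 (W + Y = V) on D(W)={2,3,4,6} D(Y)={1,2,3,4,5,6} D(V)={2,4,5,6}: W {2,3,4,6}->{2,3,4}; Y {1,2,3,4,5,6}->{1,2,3,4}; V {2,4,5,6}->{4,5,6}
Constraint 2 (V != Y) on D(V)={4,5,6} D(Y)={1,2,3,4}: no change
Constraint 3 (W != V) on D(W)={2,3,4} D(V)={4,5,6}: no change
So after all 3 constraints: D(W) = {2,3,4}

Answer: {2,3,4}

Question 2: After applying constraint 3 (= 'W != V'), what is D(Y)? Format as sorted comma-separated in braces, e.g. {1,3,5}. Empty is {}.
Answer: {1,2,3,4}

Derivation:
Constraint 1 (W + Y = V) on D(W)={2,3,4,6} D(Y)={1,2,3,4,5,6} D(V)={2,4,5,6}: W {2,3,4,6}->{2,3,4}; Y {1,2,3,4,5,6}->{1,2,3,4}; V {2,4,5,6}->{4,5,6}
Constraint 2 (V != Y) on D(V)={4,5,6} D(Y)={1,2,3,4}: no change
Constraint 3 (W != V) on D(W)={2,3,4} D(V)={4,5,6}: no change
So after constraint 3: D(Y) = {1,2,3,4}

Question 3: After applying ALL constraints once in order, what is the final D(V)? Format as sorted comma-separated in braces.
Answer: {4,5,6}

Derivation:
Constraint 1 (W + Y = V) on D(W)={2,3,4,6} D(Y)={1,2,3,4,5,6} D(V)={2,4,5,6}: W {2,3,4,6}->{2,3,4}; Y {1,2,3,4,5,6}->{1,2,3,4}; V {2,4,5,6}->{4,5,6}
Constraint 2 (V != Y) on D(V)={4,5,6} D(Y)={1,2,3,4}: no change
Constraint 3 (W != V) on D(W)={2,3,4} D(V)={4,5,6}: no change
So after all 3 constraints: D(V) = {4,5,6}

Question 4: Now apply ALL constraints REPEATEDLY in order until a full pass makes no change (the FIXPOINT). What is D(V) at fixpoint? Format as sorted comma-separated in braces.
pass 0 (initial): D(V)={2,4,5,6}
pass 1: V {2,4,5,6}->{4,5,6}; W {2,3,4,6}->{2,3,4}; Y {1,2,3,4,5,6}->{1,2,3,4}
pass 2: no change
Fixpoint after 2 passes: D(V) = {4,5,6}

Answer: {4,5,6}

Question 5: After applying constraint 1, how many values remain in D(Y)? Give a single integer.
Answer: 4

Derivation:
Constraint 1 (W + Y = V) on D(W)={2,3,4,6} D(Y)={1,2,3,4,5,6} D(V)={2,4,5,6}: W {2,3,4,6}->{2,3,4}; Y {1,2,3,4,5,6}->{1,2,3,4}; V {2,4,5,6}->{4,5,6}
So after constraint 1: D(Y)={1,2,3,4}, size = 4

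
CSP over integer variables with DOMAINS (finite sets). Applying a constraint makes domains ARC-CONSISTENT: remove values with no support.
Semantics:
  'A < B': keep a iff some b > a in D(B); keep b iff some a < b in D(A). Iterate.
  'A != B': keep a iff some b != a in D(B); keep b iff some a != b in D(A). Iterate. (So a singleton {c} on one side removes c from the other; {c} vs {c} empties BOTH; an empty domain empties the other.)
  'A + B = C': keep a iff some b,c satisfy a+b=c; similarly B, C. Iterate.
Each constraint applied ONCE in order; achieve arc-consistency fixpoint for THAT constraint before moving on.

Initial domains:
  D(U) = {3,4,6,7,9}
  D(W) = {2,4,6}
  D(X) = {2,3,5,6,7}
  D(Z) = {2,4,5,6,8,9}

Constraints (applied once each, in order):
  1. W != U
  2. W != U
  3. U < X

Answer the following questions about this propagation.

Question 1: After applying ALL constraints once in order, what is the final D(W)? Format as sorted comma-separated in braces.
Constraint 1 (W != U) on D(W)={2,4,6} D(U)={3,4,6,7,9}: no change
Constraint 2 (W != U) on D(W)={2,4,6} D(U)={3,4,6,7,9}: no change
Constraint 3 (U < X) on D(U)={3,4,6,7,9} D(X)={2,3,5,6,7}: U {3,4,6,7,9}->{3,4,6}; X {2,3,5,6,7}->{5,6,7}
So after all 3 constraints: D(W) = {2,4,6}

Answer: {2,4,6}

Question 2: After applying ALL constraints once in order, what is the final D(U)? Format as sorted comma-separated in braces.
Constraint 1 (W != U) on D(W)={2,4,6} D(U)={3,4,6,7,9}: no change
Constraint 2 (W != U) on D(W)={2,4,6} D(U)={3,4,6,7,9}: no change
Constraint 3 (U < X) on D(U)={3,4,6,7,9} D(X)={2,3,5,6,7}: U {3,4,6,7,9}->{3,4,6}; X {2,3,5,6,7}->{5,6,7}
So after all 3 constraints: D(U) = {3,4,6}

Answer: {3,4,6}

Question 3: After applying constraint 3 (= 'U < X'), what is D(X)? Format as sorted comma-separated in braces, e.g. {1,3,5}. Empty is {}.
Constraint 1 (W != U) on D(W)={2,4,6} D(U)={3,4,6,7,9}: no change
Constraint 2 (W != U) on D(W)={2,4,6} D(U)={3,4,6,7,9}: no change
Constraint 3 (U < X) on D(U)={3,4,6,7,9} D(X)={2,3,5,6,7}: U {3,4,6,7,9}->{3,4,6}; X {2,3,5,6,7}->{5,6,7}
So after constraint 3: D(X) = {5,6,7}

Answer: {5,6,7}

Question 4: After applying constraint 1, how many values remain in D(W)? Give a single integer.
Constraint 1 (W != U) on D(W)={2,4,6} D(U)={3,4,6,7,9}: no change
So after constraint 1: D(W)={2,4,6}, size = 3

Answer: 3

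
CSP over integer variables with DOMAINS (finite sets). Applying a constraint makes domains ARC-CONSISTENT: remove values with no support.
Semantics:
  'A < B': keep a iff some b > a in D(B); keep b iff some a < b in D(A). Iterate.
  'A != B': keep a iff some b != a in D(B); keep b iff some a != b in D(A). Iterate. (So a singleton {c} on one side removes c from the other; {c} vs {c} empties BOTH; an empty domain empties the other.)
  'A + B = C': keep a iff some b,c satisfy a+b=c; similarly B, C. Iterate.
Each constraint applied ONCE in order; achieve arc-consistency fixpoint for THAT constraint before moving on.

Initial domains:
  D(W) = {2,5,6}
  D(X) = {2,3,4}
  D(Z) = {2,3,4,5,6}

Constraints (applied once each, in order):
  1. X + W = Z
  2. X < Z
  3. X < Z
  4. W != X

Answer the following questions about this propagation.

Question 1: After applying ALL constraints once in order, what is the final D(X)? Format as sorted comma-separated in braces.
Answer: {3,4}

Derivation:
Constraint 1 (X + W = Z) on D(X)={2,3,4} D(W)={2,5,6} D(Z)={2,3,4,5,6}: W {2,5,6}->{2}; Z {2,3,4,5,6}->{4,5,6}
Constraint 2 (X < Z) on D(X)={2,3,4} D(Z)={4,5,6}: no change
Constraint 3 (X < Z) on D(X)={2,3,4} D(Z)={4,5,6}: no change
Constraint 4 (W != X) on D(W)={2} D(X)={2,3,4}: X {2,3,4}->{3,4}
So after all 4 constraints: D(X) = {3,4}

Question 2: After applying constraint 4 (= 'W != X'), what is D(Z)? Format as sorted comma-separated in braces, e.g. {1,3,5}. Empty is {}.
Answer: {4,5,6}

Derivation:
Constraint 1 (X + W = Z) on D(X)={2,3,4} D(W)={2,5,6} D(Z)={2,3,4,5,6}: W {2,5,6}->{2}; Z {2,3,4,5,6}->{4,5,6}
Constraint 2 (X < Z) on D(X)={2,3,4} D(Z)={4,5,6}: no change
Constraint 3 (X < Z) on D(X)={2,3,4} D(Z)={4,5,6}: no change
Constraint 4 (W != X) on D(W)={2} D(X)={2,3,4}: X {2,3,4}->{3,4}
So after constraint 4: D(Z) = {4,5,6}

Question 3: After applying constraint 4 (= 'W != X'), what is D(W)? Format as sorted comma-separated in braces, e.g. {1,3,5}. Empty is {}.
Constraint 1 (X + W = Z) on D(X)={2,3,4} D(W)={2,5,6} D(Z)={2,3,4,5,6}: W {2,5,6}->{2}; Z {2,3,4,5,6}->{4,5,6}
Constraint 2 (X < Z) on D(X)={2,3,4} D(Z)={4,5,6}: no change
Constraint 3 (X < Z) on D(X)={2,3,4} D(Z)={4,5,6}: no change
Constraint 4 (W != X) on D(W)={2} D(X)={2,3,4}: X {2,3,4}->{3,4}
So after constraint 4: D(W) = {2}

Answer: {2}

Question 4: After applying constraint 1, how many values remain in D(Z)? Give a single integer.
Answer: 3

Derivation:
Constraint 1 (X + W = Z) on D(X)={2,3,4} D(W)={2,5,6} D(Z)={2,3,4,5,6}: W {2,5,6}->{2}; Z {2,3,4,5,6}->{4,5,6}
So after constraint 1: D(Z)={4,5,6}, size = 3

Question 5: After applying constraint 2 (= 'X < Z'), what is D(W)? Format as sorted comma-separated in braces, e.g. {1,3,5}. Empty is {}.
Answer: {2}

Derivation:
Constraint 1 (X + W = Z) on D(X)={2,3,4} D(W)={2,5,6} D(Z)={2,3,4,5,6}: W {2,5,6}->{2}; Z {2,3,4,5,6}->{4,5,6}
Constraint 2 (X < Z) on D(X)={2,3,4} D(Z)={4,5,6}: no change
So after constraint 2: D(W) = {2}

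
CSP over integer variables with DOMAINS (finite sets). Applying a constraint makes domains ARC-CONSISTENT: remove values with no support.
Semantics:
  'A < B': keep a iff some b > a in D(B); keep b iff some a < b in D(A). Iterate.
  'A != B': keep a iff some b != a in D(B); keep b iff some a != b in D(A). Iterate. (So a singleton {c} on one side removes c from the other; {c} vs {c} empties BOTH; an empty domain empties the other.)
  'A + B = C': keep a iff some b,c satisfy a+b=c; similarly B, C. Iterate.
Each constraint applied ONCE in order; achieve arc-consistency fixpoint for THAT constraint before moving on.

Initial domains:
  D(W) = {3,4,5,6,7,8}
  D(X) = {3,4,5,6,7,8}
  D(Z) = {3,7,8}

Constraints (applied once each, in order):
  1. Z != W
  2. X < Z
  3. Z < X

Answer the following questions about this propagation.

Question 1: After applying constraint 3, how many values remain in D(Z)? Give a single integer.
Constraint 1 (Z != W) on D(Z)={3,7,8} D(W)={3,4,5,6,7,8}: no change
Constraint 2 (X < Z) on D(X)={3,4,5,6,7,8} D(Z)={3,7,8}: X {3,4,5,6,7,8}->{3,4,5,6,7}; Z {3,7,8}->{7,8}
Constraint 3 (Z < X) on D(Z)={7,8} D(X)={3,4,5,6,7}: Z {7,8}->{}; X {3,4,5,6,7}->{}
So after constraint 3: D(Z)={}, size = 0

Answer: 0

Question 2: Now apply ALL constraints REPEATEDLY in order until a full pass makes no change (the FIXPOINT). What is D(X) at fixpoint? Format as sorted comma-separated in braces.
Answer: {}

Derivation:
pass 0 (initial): D(X)={3,4,5,6,7,8}
pass 1: X {3,4,5,6,7,8}->{}; Z {3,7,8}->{}
pass 2: W {3,4,5,6,7,8}->{}
pass 3: no change
Fixpoint after 3 passes: D(X) = {}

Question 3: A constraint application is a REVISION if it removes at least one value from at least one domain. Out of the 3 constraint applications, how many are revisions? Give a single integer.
Answer: 2

Derivation:
Constraint 1 (Z != W) on D(Z)={3,7,8} D(W)={3,4,5,6,7,8}: no change => not a revision
Constraint 2 (X < Z) on D(X)={3,4,5,6,7,8} D(Z)={3,7,8}: X {3,4,5,6,7,8}->{3,4,5,6,7}; Z {3,7,8}->{7,8} => REVISION
Constraint 3 (Z < X) on D(Z)={7,8} D(X)={3,4,5,6,7}: Z {7,8}->{}; X {3,4,5,6,7}->{} => REVISION
Total revisions = 2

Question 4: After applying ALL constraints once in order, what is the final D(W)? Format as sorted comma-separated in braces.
Answer: {3,4,5,6,7,8}

Derivation:
Constraint 1 (Z != W) on D(Z)={3,7,8} D(W)={3,4,5,6,7,8}: no change
Constraint 2 (X < Z) on D(X)={3,4,5,6,7,8} D(Z)={3,7,8}: X {3,4,5,6,7,8}->{3,4,5,6,7}; Z {3,7,8}->{7,8}
Constraint 3 (Z < X) on D(Z)={7,8} D(X)={3,4,5,6,7}: Z {7,8}->{}; X {3,4,5,6,7}->{}
So after all 3 constraints: D(W) = {3,4,5,6,7,8}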